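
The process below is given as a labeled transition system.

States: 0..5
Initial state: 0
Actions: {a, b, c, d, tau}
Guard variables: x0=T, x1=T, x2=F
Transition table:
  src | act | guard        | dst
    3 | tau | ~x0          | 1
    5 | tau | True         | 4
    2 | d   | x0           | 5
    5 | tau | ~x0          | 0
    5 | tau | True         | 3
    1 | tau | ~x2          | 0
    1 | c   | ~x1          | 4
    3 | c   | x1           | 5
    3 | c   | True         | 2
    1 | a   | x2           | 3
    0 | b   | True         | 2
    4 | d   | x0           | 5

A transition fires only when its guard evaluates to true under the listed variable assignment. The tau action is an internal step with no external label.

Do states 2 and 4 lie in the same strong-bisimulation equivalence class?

Answer: BISIMILAR

Analysis:
Refine partition for ~:
  π0 = {{0,1,2,3,4,5}}
  π1 = {{0},{1,5},{2,4},{3}}
  π2 = {{0},{1},{2,4},{3},{5}}
stable after 3 split(s): 5 block(s)
class of 2: {2,4}; class of 4: {2,4}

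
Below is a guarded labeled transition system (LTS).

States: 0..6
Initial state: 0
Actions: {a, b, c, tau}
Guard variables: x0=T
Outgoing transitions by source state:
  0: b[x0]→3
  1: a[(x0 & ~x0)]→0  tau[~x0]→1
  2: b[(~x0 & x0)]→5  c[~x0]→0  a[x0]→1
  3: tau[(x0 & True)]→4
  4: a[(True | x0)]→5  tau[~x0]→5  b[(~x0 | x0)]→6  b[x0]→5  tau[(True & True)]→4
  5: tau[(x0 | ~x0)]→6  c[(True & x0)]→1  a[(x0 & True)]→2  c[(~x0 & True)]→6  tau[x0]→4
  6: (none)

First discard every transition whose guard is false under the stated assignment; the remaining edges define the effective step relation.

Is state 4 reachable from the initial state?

Answer: REACHABLE

Analysis:
Guard filter leaves 11 enabled edge(s).
Layer 0: {0}
Layer 1: {3}  cumulative {0,3}
Layer 2: {4}  cumulative {0,3,4}
Layer 3: {5,6}  cumulative {0,3,4,5,6}
Layer 4: {1,2}  cumulative {0,1,2,3,4,5,6}
R = {0,1,2,3,4,5,6}
witness 4: b·tau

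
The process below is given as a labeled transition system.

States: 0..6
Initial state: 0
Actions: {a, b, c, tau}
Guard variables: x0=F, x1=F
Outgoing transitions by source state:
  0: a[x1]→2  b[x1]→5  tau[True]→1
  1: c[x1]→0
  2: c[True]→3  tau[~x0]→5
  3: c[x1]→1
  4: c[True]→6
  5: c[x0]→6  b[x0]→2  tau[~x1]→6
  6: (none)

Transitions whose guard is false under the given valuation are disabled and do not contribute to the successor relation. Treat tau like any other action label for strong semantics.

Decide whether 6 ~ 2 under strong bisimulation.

Answer: NOT BISIMILAR

Trace:
Refine partition for ~:
  round 0: {{0,1,2,3,4,5,6}}
  round 1: {{0,5},{1,3,6},{2},{4}}
4 equivalence class(es) (converged in 2)
[6]={1,3,6}  [2]={2}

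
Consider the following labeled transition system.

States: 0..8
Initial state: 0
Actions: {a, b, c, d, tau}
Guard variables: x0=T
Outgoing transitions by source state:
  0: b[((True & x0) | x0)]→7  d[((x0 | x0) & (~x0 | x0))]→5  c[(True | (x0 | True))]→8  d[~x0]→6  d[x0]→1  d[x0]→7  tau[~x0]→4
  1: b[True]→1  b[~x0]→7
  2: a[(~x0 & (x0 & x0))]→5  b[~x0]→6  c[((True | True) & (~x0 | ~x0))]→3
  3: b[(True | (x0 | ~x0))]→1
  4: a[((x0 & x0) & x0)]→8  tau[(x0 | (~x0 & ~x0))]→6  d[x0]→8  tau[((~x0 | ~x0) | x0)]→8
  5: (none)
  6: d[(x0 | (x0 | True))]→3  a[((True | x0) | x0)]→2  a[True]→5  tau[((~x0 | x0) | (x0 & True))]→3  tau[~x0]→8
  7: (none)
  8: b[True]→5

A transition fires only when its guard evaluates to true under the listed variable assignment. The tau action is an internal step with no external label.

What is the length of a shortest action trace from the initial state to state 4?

Answer: UNREACHABLE

Working:
Breadth-first toward 4:
  L0 = {0}
  L1 = {1,5,7,8}
4 never appears.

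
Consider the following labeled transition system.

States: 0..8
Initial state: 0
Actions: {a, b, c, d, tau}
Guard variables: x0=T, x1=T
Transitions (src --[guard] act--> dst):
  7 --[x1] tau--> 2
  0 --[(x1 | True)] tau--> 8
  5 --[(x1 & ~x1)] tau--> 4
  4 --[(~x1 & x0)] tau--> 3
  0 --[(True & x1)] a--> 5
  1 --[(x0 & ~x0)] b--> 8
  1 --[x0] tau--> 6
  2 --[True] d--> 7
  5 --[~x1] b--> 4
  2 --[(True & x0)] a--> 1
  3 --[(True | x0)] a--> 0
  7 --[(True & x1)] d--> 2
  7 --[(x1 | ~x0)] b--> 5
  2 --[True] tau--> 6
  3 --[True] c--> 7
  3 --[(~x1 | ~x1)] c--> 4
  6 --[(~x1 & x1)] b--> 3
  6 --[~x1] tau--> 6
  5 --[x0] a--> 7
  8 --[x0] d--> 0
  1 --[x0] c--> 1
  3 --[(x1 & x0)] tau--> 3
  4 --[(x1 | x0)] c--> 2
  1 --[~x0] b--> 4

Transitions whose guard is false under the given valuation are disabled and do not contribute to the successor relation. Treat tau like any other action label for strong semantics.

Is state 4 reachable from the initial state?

Answer: UNREACHABLE

Analysis:
After dropping false guards: 16 live edges.
L0 = {0}
L1 = {5,8}  now seen {0,5,8}
L2 = {7}  now seen {0,5,7,8}
L3 = {2}  now seen {0,2,5,7,8}
L4 = {1,6}  now seen {0,1,2,5,6,7,8}
R = {0,1,2,5,6,7,8}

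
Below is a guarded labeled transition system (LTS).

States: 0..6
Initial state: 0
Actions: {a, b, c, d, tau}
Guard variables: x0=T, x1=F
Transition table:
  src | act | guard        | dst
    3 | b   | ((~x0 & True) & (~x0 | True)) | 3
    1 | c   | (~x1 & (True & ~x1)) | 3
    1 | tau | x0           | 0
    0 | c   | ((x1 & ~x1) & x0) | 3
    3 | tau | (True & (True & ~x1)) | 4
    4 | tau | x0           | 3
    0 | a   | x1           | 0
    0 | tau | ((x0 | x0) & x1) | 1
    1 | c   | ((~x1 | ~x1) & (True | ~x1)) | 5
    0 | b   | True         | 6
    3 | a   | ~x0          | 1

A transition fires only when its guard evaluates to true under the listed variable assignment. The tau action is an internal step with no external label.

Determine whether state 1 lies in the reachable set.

Answer: UNREACHABLE

Working:
After dropping false guards: 6 live edges.
Layer 0: {0}
Layer 1: {6}  now seen {0,6}
Reachable = {0,6}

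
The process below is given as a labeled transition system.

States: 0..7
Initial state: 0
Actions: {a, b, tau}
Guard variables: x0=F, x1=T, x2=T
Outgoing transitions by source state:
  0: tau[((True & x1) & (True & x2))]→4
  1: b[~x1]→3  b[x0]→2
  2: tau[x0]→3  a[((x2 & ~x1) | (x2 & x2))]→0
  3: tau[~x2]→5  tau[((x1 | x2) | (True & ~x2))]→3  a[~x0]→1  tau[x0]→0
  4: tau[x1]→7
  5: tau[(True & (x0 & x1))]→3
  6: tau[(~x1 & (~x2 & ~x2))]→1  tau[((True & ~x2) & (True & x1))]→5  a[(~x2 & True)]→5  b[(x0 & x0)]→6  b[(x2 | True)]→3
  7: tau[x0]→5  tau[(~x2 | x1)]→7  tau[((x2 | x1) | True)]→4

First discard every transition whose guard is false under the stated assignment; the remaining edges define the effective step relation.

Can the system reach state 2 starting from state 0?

Answer: UNREACHABLE

Analysis:
8 transition(s) survive guard evaluation.
depth 0: {0}
depth 1: {4}  cumulative {0,4}
depth 2: {7}  cumulative {0,4,7}
Reach set: {0,4,7}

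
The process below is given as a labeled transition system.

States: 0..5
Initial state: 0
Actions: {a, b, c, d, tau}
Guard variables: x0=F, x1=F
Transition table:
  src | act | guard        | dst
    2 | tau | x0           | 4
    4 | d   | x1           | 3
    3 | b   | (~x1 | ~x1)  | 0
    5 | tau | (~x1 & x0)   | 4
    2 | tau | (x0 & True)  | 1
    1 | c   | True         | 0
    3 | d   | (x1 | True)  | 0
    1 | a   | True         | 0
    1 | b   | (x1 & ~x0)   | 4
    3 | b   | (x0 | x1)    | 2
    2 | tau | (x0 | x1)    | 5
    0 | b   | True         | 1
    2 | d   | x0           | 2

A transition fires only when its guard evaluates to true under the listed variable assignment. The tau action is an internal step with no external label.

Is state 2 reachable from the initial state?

Guard filter leaves 5 enabled edge(s).
L0 = {0}
L1 = {1}  now seen {0,1}
Reach set: {0,1}

Answer: UNREACHABLE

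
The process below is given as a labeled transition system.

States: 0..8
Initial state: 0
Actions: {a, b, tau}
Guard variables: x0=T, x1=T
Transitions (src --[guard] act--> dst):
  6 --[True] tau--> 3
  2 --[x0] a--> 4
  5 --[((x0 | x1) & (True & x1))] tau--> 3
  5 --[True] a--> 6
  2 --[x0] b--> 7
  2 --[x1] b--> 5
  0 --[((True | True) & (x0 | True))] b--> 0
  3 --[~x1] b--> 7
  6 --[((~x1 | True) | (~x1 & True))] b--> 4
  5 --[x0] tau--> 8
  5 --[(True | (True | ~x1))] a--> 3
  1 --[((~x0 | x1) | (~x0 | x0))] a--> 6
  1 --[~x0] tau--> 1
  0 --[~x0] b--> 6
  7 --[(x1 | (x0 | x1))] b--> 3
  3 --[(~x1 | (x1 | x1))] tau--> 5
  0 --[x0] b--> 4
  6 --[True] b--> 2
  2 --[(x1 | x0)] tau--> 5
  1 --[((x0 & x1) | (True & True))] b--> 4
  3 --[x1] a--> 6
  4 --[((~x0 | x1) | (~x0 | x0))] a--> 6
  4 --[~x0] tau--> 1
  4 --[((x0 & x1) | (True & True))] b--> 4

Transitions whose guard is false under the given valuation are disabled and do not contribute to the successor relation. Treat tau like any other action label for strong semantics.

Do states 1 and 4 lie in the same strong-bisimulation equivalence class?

Refine partition for ~:
  P[0] = {{0,1,2,3,4,5,6,7,8}}
  P[1] = {{0,7},{1,4},{2},{3,5},{6},{8}}
  P[2] = {{0},{1,4},{2},{3},{5},{6},{7},{8}}
8 equivalence class(es) (converged in 3)
1∈{1,4}, 4∈{1,4}

Answer: BISIMILAR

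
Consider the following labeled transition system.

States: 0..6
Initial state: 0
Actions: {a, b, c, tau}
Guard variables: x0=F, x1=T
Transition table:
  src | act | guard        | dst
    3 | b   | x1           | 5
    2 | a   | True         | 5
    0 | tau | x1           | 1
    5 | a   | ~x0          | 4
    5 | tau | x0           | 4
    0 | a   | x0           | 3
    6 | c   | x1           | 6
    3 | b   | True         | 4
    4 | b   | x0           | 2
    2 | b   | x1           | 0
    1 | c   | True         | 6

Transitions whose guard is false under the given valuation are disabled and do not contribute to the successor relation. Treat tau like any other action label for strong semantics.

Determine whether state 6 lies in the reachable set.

8 transition(s) survive guard evaluation.
depth 0: {0}
depth 1: {1}  total {0,1}
depth 2: {6}  total {0,1,6}
R = {0,1,6}
Path to 6: tau·c

Answer: REACHABLE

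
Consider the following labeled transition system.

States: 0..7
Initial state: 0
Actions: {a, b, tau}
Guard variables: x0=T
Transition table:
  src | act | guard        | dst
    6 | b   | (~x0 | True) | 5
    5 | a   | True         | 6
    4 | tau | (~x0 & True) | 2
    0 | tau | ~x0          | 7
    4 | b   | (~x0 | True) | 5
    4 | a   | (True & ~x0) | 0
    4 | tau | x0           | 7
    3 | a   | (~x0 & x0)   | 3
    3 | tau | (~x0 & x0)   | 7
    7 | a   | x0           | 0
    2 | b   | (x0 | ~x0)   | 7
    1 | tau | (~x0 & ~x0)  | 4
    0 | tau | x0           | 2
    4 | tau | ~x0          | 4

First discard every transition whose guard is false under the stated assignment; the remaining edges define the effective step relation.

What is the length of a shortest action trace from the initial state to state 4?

Answer: UNREACHABLE

Analysis:
BFS to 4:
  L0 = {0}
  L1 = {2}
  L2 = {7}
4 never appears.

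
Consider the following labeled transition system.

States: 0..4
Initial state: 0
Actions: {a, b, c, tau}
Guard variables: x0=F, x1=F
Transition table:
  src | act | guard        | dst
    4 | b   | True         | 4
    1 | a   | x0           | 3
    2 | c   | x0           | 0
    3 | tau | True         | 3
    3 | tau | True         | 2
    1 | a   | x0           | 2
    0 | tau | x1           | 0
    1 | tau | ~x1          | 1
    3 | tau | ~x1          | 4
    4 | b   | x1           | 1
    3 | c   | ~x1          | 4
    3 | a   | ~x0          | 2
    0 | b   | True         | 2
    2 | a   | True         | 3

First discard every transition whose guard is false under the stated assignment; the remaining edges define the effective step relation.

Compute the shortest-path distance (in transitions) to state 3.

Answer: 2

Trace:
Layered search for 3:
  L0 = {0}
  L1 = {2}
  L2 = {3}
first hit 3 at d=2 via b·a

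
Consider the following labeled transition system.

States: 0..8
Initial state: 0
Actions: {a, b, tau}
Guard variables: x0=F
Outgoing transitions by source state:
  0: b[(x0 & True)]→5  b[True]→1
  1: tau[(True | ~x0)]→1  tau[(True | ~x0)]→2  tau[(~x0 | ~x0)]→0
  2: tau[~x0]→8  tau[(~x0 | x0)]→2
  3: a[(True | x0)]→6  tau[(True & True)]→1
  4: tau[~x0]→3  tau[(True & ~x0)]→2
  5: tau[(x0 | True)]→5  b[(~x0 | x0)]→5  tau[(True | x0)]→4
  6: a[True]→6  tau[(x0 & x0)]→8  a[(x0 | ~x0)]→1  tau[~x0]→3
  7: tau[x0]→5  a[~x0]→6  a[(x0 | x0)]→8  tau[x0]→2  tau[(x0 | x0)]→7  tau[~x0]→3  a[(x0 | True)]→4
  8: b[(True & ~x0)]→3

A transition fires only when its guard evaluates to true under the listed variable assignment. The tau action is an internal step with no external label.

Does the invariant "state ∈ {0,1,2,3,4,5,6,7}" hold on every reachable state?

Inv-set: {0,1,2,3,4,5,6,7}
Reachable = {0,1,2,3,6,8}
  0: ok
  1: ok
  2: ok
  3: ok
  6: ok
  8: ✗ unsafe
reach 8 via b·tau·tau — violates

Answer: INVARIANT VIOLATED at state 8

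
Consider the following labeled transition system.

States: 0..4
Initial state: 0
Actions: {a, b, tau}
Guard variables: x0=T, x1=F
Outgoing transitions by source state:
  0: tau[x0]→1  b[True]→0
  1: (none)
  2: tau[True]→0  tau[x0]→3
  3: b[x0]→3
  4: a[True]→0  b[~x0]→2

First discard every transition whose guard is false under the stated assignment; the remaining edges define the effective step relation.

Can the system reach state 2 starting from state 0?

After dropping false guards: 6 live edges.
Layer 0: {0}
Layer 1: {1}  total {0,1}
Reachable = {0,1}

Answer: UNREACHABLE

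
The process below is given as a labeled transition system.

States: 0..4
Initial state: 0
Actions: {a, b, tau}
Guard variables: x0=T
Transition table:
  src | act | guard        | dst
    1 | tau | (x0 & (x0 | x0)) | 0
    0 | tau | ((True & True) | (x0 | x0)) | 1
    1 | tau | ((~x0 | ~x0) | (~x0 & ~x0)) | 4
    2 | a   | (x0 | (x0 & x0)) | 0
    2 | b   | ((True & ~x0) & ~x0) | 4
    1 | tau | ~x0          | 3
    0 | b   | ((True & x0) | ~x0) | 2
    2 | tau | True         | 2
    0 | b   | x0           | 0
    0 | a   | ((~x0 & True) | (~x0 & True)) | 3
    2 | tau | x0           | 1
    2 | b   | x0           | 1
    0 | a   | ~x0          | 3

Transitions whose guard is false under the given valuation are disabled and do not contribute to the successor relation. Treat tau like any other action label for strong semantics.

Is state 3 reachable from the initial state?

Answer: UNREACHABLE

Analysis:
After dropping false guards: 8 live edges.
Layer 0: {0}
Layer 1: {1,2}  cumulative {0,1,2}
R = {0,1,2}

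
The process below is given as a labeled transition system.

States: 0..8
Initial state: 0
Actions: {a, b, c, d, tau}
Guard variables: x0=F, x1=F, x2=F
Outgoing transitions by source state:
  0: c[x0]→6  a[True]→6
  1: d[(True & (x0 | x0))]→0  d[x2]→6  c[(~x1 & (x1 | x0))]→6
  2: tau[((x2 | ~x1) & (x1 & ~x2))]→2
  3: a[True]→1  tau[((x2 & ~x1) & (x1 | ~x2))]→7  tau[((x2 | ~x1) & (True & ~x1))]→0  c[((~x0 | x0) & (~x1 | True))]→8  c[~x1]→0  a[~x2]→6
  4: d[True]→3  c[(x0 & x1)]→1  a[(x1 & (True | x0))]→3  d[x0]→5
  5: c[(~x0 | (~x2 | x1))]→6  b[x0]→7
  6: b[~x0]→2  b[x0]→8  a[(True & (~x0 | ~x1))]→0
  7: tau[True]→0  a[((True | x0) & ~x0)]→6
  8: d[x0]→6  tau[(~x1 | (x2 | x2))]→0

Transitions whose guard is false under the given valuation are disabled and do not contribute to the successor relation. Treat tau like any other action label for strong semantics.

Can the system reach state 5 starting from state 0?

13 transition(s) survive guard evaluation.
Layer 0: {0}
Layer 1: {6}  cumulative {0,6}
Layer 2: {2}  cumulative {0,2,6}
Reachable = {0,2,6}

Answer: UNREACHABLE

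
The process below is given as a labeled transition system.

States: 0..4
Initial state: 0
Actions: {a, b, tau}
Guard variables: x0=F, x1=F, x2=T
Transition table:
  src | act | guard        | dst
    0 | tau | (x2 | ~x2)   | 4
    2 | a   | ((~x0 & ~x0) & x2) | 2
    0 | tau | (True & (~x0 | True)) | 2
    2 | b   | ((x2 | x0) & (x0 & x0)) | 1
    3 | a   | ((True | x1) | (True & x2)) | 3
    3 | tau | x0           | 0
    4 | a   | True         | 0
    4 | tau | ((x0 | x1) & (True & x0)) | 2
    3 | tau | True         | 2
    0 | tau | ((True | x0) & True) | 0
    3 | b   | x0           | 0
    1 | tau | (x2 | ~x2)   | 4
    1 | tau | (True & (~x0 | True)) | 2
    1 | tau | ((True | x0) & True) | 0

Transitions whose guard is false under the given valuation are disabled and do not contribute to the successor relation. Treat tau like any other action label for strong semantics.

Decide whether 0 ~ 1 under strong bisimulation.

Answer: BISIMILAR

Analysis:
Bisimulation quotient by refinement:
  π0 = {{0,1,2,3,4}}
  π1 = {{0,1},{2,4},{3}}
  π2 = {{0,1},{2},{3},{4}}
Fixed point at round 3; 4 class(es).
[0]={0,1}  [1]={0,1}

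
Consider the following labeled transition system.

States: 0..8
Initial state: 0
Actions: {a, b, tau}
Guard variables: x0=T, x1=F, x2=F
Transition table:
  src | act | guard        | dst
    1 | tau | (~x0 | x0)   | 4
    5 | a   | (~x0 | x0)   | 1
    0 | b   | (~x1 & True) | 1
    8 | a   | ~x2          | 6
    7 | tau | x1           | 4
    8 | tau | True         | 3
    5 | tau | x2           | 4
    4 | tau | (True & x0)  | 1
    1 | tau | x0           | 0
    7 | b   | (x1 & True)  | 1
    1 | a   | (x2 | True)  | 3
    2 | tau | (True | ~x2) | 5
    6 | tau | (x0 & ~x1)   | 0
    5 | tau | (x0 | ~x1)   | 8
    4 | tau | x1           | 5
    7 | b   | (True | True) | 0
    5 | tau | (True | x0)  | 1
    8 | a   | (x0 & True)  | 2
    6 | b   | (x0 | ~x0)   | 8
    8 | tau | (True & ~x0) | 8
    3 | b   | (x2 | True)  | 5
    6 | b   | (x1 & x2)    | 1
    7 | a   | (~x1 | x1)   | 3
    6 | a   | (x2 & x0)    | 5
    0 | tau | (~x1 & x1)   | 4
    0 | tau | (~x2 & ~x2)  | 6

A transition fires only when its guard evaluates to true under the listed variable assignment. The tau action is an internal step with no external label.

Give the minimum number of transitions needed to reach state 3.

BFS to 3:
  L0 = {0}
  L1 = {1,6}
  L2 = {3,4,8}
3 enters at depth 2; path b·a

Answer: 2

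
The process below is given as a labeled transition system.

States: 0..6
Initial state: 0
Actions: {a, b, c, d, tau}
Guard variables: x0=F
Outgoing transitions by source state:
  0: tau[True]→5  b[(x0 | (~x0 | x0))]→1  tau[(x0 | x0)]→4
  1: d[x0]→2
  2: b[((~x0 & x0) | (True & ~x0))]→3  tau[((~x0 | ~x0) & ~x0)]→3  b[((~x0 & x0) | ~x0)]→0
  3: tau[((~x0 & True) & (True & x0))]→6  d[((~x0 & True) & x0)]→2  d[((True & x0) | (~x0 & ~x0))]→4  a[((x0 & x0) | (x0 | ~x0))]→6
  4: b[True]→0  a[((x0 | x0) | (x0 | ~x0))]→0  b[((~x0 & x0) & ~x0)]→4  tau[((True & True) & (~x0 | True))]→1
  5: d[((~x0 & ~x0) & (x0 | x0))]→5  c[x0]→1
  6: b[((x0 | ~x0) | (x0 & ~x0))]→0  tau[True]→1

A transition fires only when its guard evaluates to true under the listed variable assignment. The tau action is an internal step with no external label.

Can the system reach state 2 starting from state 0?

12 transition(s) survive guard evaluation.
L0 = {0}
L1 = {1,5}  now seen {0,1,5}
Reach set: {0,1,5}

Answer: UNREACHABLE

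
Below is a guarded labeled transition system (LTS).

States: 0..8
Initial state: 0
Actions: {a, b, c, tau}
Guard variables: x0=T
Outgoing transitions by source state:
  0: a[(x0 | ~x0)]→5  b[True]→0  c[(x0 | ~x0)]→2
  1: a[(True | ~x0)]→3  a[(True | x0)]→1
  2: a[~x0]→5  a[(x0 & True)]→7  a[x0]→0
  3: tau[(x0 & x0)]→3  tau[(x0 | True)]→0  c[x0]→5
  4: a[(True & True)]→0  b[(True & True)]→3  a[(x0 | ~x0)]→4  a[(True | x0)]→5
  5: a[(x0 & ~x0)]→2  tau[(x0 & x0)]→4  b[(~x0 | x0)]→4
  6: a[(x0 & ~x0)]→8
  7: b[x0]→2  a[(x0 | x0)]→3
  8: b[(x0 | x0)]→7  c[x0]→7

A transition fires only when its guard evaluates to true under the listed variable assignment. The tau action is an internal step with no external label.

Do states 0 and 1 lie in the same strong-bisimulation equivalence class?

Answer: NOT BISIMILAR

Working:
Compute ~ classes (split until stable):
  P[0] = {{0,1,2,3,4,5,6,7,8}}
  P[1] = {{0},{1,2},{3},{4,7},{5},{6},{8}}
  P[2] = {{0},{1},{2},{3},{4},{5},{6},{7},{8}}
stable after 3 split(s): 9 block(s)
[0]={0}  [1]={1}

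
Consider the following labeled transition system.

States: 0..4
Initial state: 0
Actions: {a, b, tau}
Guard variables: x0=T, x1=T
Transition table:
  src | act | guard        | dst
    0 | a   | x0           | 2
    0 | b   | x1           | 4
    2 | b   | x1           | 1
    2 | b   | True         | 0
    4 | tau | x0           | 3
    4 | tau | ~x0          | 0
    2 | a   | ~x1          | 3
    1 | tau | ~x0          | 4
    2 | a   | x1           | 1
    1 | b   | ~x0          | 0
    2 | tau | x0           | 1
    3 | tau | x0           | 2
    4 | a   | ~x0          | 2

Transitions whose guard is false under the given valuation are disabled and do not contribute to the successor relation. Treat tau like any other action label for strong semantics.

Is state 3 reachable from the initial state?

Answer: REACHABLE

Trace:
After dropping false guards: 8 live edges.
depth 0: {0}
depth 1: {2,4}  cumulative {0,2,4}
depth 2: {1,3}  cumulative {0,1,2,3,4}
Reachable = {0,1,2,3,4}
Path to 3: b·tau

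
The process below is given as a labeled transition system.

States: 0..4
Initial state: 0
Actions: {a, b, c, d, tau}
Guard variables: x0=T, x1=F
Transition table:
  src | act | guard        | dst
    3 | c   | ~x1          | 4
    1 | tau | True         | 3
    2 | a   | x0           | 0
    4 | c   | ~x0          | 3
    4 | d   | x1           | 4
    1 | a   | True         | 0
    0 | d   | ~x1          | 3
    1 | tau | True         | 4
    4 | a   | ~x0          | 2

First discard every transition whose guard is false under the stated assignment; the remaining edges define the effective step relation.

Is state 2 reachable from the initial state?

6 transition(s) survive guard evaluation.
L0 = {0}
L1 = {3}  cumulative {0,3}
L2 = {4}  cumulative {0,3,4}
R = {0,3,4}

Answer: UNREACHABLE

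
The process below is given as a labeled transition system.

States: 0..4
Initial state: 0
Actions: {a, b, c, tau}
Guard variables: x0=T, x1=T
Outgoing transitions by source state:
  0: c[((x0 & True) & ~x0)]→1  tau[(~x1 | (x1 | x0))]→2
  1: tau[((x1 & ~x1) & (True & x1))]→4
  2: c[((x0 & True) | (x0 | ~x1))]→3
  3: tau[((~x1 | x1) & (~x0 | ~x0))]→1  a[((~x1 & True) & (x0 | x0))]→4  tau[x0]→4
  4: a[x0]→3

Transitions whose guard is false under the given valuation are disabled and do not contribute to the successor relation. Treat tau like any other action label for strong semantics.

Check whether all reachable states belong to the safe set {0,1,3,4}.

Answer: INVARIANT VIOLATED at state 2

Trace:
Safe = {0,1,3,4}
Reachable = {0,2,3,4}
  0: safe
  2: ✗ unsafe
  3: safe
  4: safe
counterexample path to 2: tau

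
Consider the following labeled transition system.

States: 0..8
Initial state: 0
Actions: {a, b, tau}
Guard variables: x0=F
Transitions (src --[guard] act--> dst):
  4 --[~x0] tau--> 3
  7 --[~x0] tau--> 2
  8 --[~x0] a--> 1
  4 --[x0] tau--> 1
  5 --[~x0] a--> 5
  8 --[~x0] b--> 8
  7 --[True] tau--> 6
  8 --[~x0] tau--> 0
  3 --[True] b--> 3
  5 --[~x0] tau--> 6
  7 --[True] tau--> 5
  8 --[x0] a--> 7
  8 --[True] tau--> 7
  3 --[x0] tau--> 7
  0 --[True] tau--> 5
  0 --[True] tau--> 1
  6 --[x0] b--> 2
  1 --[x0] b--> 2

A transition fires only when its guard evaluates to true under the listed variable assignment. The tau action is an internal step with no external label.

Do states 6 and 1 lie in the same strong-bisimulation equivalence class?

Refine partition for ~:
  π0 = {{0,1,2,3,4,5,6,7,8}}
  π1 = {{0,4,7},{1,2,6},{3},{5},{8}}
  π2 = {{0,7},{1,2,6},{3},{4},{5},{8}}
6 equivalence class(es) (converged in 3)
6∈{1,2,6}, 1∈{1,2,6}

Answer: BISIMILAR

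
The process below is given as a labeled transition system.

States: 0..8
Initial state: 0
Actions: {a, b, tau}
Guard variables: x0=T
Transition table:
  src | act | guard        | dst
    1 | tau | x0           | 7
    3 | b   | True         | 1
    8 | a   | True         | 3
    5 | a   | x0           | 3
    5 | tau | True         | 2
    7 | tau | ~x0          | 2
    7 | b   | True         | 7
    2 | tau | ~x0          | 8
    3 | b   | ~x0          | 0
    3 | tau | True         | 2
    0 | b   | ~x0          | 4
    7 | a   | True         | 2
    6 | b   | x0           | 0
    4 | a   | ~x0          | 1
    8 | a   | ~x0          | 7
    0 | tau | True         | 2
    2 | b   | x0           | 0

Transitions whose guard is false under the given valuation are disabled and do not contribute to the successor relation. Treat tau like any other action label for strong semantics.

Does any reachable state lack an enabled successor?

Reachable = {0,2}
  0: tau→2  [1 exit(s)]
  2: b→0  [1 exit(s)]

Answer: DEADLOCK-FREE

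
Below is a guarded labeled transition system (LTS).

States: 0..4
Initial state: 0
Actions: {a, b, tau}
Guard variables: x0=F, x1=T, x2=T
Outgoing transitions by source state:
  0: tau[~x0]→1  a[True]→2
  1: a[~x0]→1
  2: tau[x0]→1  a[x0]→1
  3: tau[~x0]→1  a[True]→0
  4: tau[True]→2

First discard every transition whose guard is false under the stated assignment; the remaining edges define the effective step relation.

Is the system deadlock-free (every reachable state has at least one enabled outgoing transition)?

R = {0,1,2}
  0: a→2  tau→1  [2 exit(s)]
  1: a→1  [1 exit(s)]
  2: ∅  [deadlock]
witness 2: a

Answer: DEADLOCK at state 2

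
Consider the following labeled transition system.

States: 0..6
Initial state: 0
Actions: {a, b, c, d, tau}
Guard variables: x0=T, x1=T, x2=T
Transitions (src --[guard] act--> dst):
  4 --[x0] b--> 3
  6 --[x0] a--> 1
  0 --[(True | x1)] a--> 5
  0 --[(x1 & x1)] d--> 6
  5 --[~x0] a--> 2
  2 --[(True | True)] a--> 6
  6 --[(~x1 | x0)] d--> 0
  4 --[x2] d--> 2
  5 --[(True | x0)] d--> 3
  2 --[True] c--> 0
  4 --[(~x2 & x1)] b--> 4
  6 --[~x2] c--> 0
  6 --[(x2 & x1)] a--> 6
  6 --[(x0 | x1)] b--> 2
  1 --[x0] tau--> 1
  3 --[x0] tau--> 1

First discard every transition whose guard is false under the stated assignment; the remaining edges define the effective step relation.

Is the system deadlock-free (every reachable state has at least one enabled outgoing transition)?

Answer: DEADLOCK-FREE

Working:
Reach set: {0,1,2,3,5,6}
  0: a→5  d→6  [2 exit(s)]
  1: tau→1  [1 exit(s)]
  2: a→6  c→0  [2 exit(s)]
  3: tau→1  [1 exit(s)]
  5: d→3  [1 exit(s)]
  6: a→1  a→6  b→2  d→0  [4 exit(s)]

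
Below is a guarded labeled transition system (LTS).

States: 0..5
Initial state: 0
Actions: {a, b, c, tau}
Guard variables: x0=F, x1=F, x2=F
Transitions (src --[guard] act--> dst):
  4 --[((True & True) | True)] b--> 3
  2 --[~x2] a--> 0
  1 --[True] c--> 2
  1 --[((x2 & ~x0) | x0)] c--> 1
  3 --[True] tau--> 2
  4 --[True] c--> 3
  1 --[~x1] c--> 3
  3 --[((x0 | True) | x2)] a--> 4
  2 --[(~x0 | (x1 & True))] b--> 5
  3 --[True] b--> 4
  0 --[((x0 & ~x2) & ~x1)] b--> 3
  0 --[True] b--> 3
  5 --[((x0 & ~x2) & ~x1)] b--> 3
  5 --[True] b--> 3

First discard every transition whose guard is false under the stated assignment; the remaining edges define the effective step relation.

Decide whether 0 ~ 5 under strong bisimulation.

Refine partition for ~:
  π0 = {{0,1,2,3,4,5}}
  π1 = {{0,5},{1},{2},{3},{4}}
5 equivalence class(es) (converged in 2)
class of 0: {0,5}; class of 5: {0,5}

Answer: BISIMILAR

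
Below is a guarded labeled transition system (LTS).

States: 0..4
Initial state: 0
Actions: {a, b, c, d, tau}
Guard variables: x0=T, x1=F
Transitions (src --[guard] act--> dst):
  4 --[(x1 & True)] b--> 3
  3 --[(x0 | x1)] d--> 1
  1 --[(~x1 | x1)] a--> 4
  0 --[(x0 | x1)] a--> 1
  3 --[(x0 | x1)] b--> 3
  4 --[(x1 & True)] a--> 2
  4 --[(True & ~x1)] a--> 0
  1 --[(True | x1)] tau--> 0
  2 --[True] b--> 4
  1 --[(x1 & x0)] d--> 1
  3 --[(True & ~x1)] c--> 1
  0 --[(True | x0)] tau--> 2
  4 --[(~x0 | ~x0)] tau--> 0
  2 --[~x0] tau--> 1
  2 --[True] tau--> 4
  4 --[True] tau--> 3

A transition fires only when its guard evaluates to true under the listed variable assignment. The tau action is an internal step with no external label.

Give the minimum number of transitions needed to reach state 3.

Layered search for 3:
  depth 0: {0}
  depth 1: {1,2}
  depth 2: {4}
  depth 3: {3}
first hit 3 at d=3 via a·a·tau

Answer: 3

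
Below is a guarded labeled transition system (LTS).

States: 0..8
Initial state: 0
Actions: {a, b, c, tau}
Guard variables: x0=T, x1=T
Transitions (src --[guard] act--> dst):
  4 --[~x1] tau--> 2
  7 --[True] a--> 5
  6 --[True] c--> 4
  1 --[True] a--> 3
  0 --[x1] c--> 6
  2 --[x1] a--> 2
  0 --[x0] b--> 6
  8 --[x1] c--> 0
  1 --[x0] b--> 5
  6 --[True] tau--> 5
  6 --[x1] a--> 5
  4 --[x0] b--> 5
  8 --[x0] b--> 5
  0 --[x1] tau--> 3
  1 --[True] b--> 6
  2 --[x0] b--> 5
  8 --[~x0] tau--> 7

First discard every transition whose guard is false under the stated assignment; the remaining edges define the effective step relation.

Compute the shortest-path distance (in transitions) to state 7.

Answer: UNREACHABLE

Working:
BFS to 7:
  Layer 0: {0}
  Layer 1: {3,6}
  Layer 2: {4,5}
7 never appears.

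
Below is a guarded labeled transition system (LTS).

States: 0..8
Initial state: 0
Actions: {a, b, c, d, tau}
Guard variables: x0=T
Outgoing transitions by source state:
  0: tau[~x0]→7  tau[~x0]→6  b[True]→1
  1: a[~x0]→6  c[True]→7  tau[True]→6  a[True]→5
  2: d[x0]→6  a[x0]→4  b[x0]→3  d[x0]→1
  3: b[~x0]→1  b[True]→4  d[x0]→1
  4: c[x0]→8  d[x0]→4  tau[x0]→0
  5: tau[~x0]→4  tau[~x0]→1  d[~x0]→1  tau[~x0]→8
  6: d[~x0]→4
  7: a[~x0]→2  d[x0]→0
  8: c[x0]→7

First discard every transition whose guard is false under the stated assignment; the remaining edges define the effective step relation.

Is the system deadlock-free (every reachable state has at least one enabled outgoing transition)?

Reach set: {0,1,5,6,7}
  0: b→1  [1 exit(s)]
  1: a→5  c→7  tau→6  [3 exit(s)]
  5: ∅  [STUCK]
  6: ∅  [STUCK]
  7: d→0  [1 exit(s)]
trace reaching 5: b·a

Answer: DEADLOCK at state 5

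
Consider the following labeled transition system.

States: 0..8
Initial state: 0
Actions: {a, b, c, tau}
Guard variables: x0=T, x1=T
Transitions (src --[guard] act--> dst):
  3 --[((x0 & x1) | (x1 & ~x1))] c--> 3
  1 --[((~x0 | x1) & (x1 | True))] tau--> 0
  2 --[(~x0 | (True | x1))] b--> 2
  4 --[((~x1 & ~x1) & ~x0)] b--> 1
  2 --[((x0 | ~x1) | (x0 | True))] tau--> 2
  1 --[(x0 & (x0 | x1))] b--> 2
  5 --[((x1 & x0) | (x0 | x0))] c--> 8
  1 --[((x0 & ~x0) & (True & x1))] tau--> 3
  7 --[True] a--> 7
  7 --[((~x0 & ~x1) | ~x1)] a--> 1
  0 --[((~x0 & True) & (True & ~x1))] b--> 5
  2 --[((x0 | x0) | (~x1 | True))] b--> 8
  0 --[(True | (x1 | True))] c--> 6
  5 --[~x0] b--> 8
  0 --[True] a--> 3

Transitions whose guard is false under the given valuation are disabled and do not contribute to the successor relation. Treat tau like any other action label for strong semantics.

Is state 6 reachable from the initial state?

Answer: REACHABLE

Trace:
10 transition(s) survive guard evaluation.
Layer 0: {0}
Layer 1: {3,6}  total {0,3,6}
R = {0,3,6}
trace reaching 6: c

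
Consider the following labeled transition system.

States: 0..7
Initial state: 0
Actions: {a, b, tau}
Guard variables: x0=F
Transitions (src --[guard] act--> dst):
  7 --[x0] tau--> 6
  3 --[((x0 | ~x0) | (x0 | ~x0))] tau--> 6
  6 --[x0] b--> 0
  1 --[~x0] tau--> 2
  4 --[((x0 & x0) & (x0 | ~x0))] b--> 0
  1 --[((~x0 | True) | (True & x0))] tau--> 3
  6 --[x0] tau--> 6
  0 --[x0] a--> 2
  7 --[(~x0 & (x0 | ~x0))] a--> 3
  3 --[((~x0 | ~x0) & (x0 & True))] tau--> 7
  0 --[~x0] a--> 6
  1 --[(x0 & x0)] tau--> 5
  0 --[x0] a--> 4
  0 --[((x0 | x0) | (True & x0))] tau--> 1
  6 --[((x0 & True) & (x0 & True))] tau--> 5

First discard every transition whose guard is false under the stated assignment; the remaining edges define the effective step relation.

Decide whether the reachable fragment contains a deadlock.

Reachable = {0,6}
  0: a→6  [1 out]
  6: ∅  [deadlock]
witness 6: a

Answer: DEADLOCK at state 6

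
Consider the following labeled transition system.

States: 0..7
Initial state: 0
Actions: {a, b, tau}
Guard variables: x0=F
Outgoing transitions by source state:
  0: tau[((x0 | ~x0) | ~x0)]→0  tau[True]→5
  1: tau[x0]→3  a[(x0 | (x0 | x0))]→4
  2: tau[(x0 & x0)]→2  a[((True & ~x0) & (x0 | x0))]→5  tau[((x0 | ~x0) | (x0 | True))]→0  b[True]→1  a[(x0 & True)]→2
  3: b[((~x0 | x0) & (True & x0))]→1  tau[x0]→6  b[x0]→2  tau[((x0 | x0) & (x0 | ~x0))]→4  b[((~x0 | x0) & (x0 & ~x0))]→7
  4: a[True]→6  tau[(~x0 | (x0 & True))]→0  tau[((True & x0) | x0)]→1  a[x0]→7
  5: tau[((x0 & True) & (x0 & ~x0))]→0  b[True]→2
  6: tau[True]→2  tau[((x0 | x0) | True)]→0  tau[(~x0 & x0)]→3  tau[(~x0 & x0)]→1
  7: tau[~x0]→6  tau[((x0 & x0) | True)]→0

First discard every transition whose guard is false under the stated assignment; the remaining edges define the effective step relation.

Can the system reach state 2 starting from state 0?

Answer: REACHABLE

Trace:
11 transition(s) survive guard evaluation.
Layer 0: {0}
Layer 1: {5}  now seen {0,5}
Layer 2: {2}  now seen {0,2,5}
Layer 3: {1}  now seen {0,1,2,5}
Reachable = {0,1,2,5}
trace reaching 2: tau·b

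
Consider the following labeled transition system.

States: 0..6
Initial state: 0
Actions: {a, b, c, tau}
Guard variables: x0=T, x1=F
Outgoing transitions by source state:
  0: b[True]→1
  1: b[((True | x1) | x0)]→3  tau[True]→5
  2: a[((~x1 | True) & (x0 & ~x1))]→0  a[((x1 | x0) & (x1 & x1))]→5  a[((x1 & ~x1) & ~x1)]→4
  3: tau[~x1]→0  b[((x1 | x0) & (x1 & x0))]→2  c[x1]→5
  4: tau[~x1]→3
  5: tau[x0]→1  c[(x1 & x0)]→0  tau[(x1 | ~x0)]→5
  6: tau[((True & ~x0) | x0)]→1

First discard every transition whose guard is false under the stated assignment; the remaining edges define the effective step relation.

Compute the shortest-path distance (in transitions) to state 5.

Layered search for 5:
  L0 = {0}
  L1 = {1}
  L2 = {3,5}
depth(5)=2, e.g. b·tau

Answer: 2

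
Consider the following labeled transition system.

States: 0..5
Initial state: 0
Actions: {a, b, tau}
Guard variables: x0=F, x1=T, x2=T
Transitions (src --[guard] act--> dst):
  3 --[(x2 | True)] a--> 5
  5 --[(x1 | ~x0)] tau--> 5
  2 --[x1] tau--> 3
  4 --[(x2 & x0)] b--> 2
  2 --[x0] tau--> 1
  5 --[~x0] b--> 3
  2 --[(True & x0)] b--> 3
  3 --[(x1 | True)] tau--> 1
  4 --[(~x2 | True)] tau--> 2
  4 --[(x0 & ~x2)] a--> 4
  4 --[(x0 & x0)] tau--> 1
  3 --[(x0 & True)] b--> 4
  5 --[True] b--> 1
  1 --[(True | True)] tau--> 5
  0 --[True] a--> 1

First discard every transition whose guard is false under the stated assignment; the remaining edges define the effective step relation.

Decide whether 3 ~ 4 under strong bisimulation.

Answer: NOT BISIMILAR

Working:
Bisimulation quotient by refinement:
  P[0] = {{0,1,2,3,4,5}}
  P[1] = {{0},{1,2,4},{3},{5}}
  P[2] = {{0},{1},{2},{3},{4},{5}}
6 equivalence class(es) (converged in 3)
[3]={3}  [4]={4}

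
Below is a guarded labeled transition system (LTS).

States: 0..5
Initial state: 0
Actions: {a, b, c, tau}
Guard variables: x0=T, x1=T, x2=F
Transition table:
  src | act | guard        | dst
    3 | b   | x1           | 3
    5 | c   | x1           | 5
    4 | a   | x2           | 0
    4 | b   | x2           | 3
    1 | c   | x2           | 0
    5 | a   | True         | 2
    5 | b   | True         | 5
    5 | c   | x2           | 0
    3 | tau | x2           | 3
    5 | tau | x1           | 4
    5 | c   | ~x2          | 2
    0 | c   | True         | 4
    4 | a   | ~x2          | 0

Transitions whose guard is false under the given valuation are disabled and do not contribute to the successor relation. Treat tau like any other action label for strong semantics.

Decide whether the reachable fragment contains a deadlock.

Reach set: {0,4}
  0: c→4  [1 out]
  4: a→0  [1 out]

Answer: DEADLOCK-FREE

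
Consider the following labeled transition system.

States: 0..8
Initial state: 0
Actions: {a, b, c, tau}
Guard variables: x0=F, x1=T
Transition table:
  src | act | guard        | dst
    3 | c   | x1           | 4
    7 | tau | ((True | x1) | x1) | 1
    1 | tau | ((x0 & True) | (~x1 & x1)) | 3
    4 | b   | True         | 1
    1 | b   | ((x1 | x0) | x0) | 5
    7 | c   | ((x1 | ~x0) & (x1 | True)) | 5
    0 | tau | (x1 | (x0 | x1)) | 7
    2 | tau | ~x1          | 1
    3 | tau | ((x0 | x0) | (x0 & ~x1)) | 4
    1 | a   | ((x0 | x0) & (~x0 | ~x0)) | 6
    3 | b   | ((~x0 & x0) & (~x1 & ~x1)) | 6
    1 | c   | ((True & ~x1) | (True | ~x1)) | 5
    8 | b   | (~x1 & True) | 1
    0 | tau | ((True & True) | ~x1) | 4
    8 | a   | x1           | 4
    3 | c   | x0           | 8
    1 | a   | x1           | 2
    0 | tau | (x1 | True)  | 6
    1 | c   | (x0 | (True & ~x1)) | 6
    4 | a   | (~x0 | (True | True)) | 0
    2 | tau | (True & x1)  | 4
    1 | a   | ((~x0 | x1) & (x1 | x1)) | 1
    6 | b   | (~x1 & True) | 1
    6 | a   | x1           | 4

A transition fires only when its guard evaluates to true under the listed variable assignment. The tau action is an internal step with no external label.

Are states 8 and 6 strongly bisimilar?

Answer: BISIMILAR

Trace:
Compute ~ classes (split until stable):
  π0 = {{0,1,2,3,4,5,6,7,8}}
  π1 = {{0,2},{1},{3},{4},{5},{6,8},{7}}
  π2 = {{0},{1},{2},{3},{4},{5},{6,8},{7}}
Fixed point at round 3; 8 class(es).
8∈{6,8}, 6∈{6,8}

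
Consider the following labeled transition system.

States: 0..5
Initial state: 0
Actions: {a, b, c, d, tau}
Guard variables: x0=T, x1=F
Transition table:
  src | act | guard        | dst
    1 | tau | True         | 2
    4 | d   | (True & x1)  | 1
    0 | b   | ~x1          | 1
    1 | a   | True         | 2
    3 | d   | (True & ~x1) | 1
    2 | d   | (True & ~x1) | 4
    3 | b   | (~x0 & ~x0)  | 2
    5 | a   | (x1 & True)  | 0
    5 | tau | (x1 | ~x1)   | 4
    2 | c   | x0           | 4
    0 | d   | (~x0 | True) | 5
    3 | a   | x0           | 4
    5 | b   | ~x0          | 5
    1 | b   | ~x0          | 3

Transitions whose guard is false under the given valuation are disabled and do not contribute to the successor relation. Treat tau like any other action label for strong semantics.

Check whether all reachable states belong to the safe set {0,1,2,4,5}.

Inv-set: {0,1,2,4,5}
R = {0,1,2,4,5}
  0: ✓
  1: ✓
  2: ✓
  4: ✓
  5: ✓

Answer: INVARIANT HOLDS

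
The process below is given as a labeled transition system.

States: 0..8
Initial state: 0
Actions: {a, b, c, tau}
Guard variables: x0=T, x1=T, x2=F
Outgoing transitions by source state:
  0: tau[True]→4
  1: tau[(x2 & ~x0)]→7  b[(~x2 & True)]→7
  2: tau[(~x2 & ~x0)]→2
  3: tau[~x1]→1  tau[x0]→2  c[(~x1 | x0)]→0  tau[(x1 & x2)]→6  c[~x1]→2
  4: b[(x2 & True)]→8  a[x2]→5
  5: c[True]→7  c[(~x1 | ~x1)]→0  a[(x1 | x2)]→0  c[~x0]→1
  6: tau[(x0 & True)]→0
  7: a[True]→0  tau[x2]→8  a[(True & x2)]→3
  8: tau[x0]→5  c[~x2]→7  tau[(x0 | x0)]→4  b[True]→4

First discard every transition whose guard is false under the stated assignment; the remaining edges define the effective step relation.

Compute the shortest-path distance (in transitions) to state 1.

Answer: UNREACHABLE

Trace:
BFS to 1:
  L0 = {0}
  L1 = {4}
1 never appears.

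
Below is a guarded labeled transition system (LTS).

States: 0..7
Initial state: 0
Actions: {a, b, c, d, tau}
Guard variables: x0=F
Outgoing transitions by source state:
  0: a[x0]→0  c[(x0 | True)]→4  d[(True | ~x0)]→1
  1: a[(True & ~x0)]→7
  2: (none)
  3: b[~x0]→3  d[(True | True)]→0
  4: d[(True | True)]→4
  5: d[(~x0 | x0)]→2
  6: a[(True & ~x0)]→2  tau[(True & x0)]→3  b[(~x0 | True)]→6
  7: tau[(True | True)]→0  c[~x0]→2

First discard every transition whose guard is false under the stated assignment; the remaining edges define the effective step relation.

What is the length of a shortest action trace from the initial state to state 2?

Layered search for 2:
  Layer 0: {0}
  Layer 1: {1,4}
  Layer 2: {7}
  Layer 3: {2}
2 enters at depth 3; path d·a·c

Answer: 3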